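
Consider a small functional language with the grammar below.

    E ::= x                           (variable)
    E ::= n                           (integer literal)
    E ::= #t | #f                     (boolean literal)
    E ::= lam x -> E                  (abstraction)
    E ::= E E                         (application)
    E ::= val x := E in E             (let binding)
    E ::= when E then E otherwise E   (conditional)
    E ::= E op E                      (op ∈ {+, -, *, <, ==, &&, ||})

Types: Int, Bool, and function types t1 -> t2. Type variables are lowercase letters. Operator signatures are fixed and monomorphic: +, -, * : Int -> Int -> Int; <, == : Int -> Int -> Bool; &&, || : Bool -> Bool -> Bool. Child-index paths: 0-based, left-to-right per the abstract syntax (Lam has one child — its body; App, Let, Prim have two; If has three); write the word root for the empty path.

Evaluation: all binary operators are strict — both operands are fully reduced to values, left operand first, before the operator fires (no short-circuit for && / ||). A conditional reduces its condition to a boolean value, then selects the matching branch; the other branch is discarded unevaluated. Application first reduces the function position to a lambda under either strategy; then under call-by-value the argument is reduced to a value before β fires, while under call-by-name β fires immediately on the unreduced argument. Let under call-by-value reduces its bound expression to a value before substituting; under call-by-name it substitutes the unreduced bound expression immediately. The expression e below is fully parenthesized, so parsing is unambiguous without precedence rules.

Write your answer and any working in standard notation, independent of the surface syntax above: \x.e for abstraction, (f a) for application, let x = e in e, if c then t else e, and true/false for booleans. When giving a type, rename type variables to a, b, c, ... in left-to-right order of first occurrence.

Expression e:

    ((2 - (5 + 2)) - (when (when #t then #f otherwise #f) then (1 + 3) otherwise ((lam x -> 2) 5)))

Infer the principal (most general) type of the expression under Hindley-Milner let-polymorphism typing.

Working:
  unify Int ~ Int
  unify Int ~ Int
  unify Int ~ Int
  unify Int ~ Int
  unify Int ~ Int
  unify Bool ~ Bool
  unify Bool ~ Bool
  unify Bool ~ Bool
  unify Int ~ Int
  unify Int ~ Int
\x._ : a -> Int
  unify a -> Int ~ Int -> b
  unify a ~ Int
  unify Int ~ b
_ _ : Int
  unify Int ~ Int
  unify Int ~ Int

Answer: Int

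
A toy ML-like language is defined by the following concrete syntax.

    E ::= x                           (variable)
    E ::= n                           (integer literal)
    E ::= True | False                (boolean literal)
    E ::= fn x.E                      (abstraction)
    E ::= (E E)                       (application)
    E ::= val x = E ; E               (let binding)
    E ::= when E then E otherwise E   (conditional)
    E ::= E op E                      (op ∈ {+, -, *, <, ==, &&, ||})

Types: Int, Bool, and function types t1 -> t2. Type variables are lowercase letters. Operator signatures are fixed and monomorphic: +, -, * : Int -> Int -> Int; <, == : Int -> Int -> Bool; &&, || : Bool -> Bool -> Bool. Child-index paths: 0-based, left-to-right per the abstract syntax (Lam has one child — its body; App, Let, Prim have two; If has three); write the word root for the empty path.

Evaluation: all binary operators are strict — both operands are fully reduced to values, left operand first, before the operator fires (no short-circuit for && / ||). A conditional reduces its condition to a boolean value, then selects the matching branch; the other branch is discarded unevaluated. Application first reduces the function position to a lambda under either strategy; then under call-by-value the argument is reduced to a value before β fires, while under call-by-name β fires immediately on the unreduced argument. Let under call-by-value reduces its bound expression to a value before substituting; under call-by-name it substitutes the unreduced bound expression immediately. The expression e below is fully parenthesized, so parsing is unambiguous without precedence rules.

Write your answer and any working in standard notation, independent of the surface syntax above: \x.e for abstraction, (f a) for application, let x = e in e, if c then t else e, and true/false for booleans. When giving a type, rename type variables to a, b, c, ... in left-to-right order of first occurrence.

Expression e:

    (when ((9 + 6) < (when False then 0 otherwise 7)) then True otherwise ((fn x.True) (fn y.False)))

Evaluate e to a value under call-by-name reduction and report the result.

Answer: true

Derivation:
step 0: (if ((9 + 6) < (if false then 0 else 7)) then true else ((\x.true) (\y.false)))
step 1: [delta@0.0] (if (15 < (if false then 0 else 7)) then true else ((\x.true) (\y.false)))
step 2: [if@0.1] (if (15 < 7) then true else ((\x.true) (\y.false)))
step 3: [delta@0] (if false then true else ((\x.true) (\y.false)))
step 4: [if@root] ((\x.true) (\y.false))
step 5: [beta@root] true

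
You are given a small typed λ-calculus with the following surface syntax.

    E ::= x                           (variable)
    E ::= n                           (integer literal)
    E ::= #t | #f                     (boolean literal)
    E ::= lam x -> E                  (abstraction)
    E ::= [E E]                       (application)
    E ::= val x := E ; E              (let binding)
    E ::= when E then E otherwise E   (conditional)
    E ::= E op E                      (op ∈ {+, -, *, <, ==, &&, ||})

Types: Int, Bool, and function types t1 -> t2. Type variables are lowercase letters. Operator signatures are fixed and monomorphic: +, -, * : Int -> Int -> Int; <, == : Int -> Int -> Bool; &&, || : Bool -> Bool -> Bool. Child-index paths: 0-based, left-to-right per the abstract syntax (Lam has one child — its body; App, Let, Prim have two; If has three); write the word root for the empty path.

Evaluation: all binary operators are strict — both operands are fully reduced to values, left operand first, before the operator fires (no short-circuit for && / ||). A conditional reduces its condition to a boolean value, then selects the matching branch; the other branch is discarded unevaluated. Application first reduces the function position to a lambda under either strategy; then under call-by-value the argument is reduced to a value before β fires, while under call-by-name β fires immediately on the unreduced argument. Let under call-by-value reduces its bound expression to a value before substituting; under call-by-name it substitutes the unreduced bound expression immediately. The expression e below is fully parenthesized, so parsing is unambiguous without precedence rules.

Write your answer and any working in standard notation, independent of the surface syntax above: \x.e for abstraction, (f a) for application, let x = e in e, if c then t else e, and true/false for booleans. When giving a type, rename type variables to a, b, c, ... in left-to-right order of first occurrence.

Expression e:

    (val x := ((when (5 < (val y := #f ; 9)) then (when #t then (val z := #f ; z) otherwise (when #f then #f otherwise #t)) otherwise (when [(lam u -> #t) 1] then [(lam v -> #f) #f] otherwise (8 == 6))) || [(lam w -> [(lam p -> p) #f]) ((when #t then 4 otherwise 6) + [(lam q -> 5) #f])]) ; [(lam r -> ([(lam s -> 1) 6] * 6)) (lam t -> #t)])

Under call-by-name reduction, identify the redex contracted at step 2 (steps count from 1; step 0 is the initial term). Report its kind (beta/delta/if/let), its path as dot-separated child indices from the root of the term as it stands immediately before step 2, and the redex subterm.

Answer: beta at root : ((\r.(((\s.1) 6) * 6)) (\t.true))

Trace:
step 0: (let x = ((if (5 < (let y = false in 9)) then (if true then (let z = false in z) else (if false then false else true)) else (if ((\u.true) 1) then ((\v.false) false) else (8 == 6))) || ((\w.((\p.p) false)) ((if true then 4 else 6) + ((\q.5) false)))) in ((\r.(((\s.1) 6) * 6)) (\t.true)))
step 1: [let@root] ((\r.(((\s.1) 6) * 6)) (\t.true))
step 2: [beta@root] (((\s.1) 6) * 6)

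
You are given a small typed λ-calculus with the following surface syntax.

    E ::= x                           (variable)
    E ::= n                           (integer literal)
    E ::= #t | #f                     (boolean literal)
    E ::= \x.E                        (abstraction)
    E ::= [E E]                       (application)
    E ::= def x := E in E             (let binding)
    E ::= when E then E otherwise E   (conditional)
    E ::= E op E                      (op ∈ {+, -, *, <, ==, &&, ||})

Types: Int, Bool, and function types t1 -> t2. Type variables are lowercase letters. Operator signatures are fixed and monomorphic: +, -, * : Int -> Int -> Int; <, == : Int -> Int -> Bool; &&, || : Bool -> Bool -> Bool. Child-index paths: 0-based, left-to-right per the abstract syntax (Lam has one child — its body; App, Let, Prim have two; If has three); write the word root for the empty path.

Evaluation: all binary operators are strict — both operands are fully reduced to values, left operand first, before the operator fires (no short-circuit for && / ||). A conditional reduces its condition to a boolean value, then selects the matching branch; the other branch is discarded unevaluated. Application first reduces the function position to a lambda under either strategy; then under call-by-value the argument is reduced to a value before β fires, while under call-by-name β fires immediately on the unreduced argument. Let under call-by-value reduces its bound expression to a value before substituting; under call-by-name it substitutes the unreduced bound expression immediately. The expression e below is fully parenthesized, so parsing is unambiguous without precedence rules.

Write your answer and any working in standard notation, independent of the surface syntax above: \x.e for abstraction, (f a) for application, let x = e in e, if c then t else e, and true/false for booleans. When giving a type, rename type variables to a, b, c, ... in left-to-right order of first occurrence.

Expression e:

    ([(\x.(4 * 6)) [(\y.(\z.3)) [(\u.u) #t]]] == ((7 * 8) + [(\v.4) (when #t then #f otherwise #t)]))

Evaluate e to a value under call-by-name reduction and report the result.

Answer: false

Derivation:
step 0: (((\x.(4 * 6)) ((\y.(\z.3)) ((\u.u) true))) == ((7 * 8) + ((\v.4) (if true then false else true))))
step 1: [beta@0] ((4 * 6) == ((7 * 8) + ((\v.4) (if true then false else true))))
step 2: [delta@0] (24 == ((7 * 8) + ((\v.4) (if true then false else true))))
step 3: [delta@1.0] (24 == (56 + ((\v.4) (if true then false else true))))
step 4: [beta@1.1] (24 == (56 + 4))
step 5: [delta@1] (24 == 60)
step 6: [delta@root] false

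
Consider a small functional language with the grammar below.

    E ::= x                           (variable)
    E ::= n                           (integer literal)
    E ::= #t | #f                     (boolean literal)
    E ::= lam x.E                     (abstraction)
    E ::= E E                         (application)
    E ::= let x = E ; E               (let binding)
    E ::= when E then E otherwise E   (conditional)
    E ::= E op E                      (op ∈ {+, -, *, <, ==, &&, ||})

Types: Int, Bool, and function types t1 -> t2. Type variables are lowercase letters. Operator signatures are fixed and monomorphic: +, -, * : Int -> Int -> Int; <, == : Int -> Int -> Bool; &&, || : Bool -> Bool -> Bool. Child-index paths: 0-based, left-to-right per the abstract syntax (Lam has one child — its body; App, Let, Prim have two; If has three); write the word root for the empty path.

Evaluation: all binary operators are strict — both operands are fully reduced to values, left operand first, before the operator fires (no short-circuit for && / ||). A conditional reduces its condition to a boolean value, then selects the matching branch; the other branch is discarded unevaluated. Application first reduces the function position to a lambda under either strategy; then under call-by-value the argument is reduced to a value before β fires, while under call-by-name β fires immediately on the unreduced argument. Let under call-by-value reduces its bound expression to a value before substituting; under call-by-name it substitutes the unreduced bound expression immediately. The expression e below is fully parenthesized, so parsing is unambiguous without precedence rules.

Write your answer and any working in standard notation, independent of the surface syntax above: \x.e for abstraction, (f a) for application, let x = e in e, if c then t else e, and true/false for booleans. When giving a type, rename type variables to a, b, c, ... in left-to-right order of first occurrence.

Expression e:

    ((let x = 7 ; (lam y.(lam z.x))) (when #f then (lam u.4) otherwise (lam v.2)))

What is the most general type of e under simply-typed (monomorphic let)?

Working:
let x : Int
x : Int
\z._ : b -> Int
\y._ : a -> b -> Int
  unify Bool ~ Bool
\u._ : c -> Int
\v._ : d -> Int
  unify c -> Int ~ d -> Int
  unify c ~ d
  unify Int ~ Int
  unify a -> b -> Int ~ (d -> Int) -> e
  unify a ~ d -> Int
  unify b -> Int ~ e
_ _ : b -> Int

Answer: a -> Int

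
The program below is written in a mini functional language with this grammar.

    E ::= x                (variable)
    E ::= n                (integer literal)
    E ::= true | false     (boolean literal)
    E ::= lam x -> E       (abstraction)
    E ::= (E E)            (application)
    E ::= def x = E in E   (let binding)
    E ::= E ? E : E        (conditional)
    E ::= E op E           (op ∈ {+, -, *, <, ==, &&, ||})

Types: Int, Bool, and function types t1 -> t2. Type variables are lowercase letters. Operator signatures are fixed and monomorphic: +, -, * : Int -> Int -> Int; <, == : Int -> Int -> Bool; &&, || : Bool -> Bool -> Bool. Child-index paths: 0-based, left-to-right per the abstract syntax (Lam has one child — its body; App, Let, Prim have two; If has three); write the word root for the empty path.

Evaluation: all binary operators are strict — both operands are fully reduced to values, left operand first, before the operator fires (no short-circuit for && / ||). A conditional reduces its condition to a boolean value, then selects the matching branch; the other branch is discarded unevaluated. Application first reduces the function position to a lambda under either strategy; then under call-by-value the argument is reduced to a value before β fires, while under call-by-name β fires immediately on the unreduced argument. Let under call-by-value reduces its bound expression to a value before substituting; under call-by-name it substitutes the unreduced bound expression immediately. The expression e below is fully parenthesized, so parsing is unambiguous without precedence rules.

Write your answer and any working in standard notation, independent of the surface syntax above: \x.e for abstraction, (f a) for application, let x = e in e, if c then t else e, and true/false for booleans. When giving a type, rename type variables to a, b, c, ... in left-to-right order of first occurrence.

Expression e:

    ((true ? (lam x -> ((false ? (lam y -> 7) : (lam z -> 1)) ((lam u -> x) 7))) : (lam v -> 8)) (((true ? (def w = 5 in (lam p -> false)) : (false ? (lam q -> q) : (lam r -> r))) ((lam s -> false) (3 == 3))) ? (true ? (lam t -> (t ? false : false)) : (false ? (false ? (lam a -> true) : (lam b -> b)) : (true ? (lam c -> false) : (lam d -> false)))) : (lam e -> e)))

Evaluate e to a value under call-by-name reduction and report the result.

Answer: 1

Trace:
step 0: ((if true then (\x.((if false then (\y.7) else (\z.1)) ((\u.x) 7))) else (\v.8)) (if ((if true then (let w = 5 in (\p.false)) else (if false then (\q.q) else (\r.r))) ((\s.false) (3 == 3))) then (if true then (\t.(if t then false else false)) else (if false then (if false then (\a.true) else (\b.b)) else (if true then (\c.false) else (\d.false)))) else (\e.e)))
step 1: [if@0] ((\x.((if false then (\y.7) else (\z.1)) ((\u.x) 7))) (if ((if true then (let w = 5 in (\p.false)) else (if false then (\q.q) else (\r.r))) ((\s.false) (3 == 3))) then (if true then (\t.(if t then false else false)) else (if false then (if false then (\a.true) else (\b.b)) else (if true then (\c.false) else (\d.false)))) else (\e.e)))
step 2: [beta@root] ((if false then (\y.7) else (\z.1)) ((\u.(if ((if true then (let w = 5 in (\p.false)) else (if false then (\q.q) else (\r.r))) ((\s.false) (3 == 3))) then (if true then (\t.(if t then false else false)) else (if false then (if false then (\a.true) else (\b.b)) else (if true then (\c.false) else (\d.false)))) else (\e.e))) 7))
step 3: [if@0] ((\z.1) ((\u.(if ((if true then (let w = 5 in (\p.false)) else (if false then (\q.q) else (\r.r))) ((\s.false) (3 == 3))) then (if true then (\t.(if t then false else false)) else (if false then (if false then (\a.true) else (\b.b)) else (if true then (\c.false) else (\d.false)))) else (\e.e))) 7))
step 4: [beta@root] 1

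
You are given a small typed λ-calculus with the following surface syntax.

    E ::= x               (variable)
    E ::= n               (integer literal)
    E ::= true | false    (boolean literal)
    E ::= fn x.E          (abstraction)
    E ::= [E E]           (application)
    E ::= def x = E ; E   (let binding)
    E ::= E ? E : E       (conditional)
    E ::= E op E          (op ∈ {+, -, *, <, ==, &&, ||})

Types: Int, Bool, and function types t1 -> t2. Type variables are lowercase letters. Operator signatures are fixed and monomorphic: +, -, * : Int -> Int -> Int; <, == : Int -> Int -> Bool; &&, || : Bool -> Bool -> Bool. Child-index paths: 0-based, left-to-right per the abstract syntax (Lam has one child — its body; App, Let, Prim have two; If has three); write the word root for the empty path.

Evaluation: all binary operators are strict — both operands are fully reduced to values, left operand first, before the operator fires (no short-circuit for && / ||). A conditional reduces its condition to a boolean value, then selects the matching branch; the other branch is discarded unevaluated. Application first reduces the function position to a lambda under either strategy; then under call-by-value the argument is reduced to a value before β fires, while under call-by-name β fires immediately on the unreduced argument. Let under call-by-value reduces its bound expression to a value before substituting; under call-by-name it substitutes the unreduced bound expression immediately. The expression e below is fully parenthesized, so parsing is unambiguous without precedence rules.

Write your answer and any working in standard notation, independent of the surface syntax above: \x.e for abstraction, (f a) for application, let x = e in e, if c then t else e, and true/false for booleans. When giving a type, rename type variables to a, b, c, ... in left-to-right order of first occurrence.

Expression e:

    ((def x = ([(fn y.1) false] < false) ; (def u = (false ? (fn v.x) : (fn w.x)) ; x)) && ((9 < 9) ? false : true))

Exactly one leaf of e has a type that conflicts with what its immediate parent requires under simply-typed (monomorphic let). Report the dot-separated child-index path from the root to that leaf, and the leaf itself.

Derivation:
\y._ : a -> Int
  unify a -> Int ~ Bool -> b
  unify a ~ Bool
  unify Int ~ b
_ _ : Int
  unify Int ~ Int
  unify Bool ~ Int
  FAIL: mismatch Bool ~ Int

Answer: 0.0.1 : false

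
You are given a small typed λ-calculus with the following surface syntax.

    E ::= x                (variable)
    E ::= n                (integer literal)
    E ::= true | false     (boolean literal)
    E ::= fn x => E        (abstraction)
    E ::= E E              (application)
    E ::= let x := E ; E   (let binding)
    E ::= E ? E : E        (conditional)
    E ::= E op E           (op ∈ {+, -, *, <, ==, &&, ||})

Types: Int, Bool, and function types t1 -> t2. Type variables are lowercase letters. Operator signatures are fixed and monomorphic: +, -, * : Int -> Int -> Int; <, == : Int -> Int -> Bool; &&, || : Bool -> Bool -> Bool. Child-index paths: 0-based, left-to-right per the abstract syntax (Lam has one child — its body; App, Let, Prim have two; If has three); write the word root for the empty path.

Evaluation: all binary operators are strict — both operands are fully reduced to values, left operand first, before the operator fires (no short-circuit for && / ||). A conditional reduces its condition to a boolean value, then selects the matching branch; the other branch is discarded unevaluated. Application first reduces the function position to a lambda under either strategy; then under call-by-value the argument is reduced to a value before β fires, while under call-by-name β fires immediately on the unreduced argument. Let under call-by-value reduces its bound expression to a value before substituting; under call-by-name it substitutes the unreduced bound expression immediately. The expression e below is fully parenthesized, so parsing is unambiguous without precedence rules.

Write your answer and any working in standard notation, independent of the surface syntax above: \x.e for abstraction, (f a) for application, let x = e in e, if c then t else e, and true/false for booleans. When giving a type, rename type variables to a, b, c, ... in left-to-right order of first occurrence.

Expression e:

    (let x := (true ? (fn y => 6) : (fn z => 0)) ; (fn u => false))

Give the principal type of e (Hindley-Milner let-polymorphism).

Answer: a -> Bool

Trace:
  unify Bool ~ Bool
\y._ : a -> Int
\z._ : b -> Int
  unify a -> Int ~ b -> Int
  unify a ~ b
  unify Int ~ Int
let x : forall. b -> Int
\u._ : c -> Bool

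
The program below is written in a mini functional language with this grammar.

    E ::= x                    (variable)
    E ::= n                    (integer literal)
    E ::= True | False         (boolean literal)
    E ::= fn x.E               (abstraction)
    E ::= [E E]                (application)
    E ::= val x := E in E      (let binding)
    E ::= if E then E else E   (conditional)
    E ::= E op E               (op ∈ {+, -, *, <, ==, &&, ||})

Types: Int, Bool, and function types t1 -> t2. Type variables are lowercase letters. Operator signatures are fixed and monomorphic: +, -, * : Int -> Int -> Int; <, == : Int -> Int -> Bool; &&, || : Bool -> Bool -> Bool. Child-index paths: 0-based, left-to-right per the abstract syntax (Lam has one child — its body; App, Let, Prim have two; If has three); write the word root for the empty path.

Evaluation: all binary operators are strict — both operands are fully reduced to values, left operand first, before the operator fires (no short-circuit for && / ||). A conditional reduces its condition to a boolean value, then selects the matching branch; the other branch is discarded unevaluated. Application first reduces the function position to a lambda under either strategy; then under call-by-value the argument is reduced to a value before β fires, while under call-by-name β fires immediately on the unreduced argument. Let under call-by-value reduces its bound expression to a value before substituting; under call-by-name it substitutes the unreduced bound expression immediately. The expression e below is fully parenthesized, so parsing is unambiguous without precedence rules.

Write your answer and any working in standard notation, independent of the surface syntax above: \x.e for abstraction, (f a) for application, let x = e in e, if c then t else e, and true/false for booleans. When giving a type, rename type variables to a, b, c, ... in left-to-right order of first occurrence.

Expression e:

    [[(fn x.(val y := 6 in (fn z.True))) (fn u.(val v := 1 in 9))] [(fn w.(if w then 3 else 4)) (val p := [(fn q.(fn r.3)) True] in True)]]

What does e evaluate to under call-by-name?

Answer: true

Working:
step 0: (((\x.(let y = 6 in (\z.true))) (\u.(let v = 1 in 9))) ((\w.(if w then 3 else 4)) (let p = ((\q.(\r.3)) true) in true)))
step 1: [beta@0] ((let y = 6 in (\z.true)) ((\w.(if w then 3 else 4)) (let p = ((\q.(\r.3)) true) in true)))
step 2: [let@0] ((\z.true) ((\w.(if w then 3 else 4)) (let p = ((\q.(\r.3)) true) in true)))
step 3: [beta@root] true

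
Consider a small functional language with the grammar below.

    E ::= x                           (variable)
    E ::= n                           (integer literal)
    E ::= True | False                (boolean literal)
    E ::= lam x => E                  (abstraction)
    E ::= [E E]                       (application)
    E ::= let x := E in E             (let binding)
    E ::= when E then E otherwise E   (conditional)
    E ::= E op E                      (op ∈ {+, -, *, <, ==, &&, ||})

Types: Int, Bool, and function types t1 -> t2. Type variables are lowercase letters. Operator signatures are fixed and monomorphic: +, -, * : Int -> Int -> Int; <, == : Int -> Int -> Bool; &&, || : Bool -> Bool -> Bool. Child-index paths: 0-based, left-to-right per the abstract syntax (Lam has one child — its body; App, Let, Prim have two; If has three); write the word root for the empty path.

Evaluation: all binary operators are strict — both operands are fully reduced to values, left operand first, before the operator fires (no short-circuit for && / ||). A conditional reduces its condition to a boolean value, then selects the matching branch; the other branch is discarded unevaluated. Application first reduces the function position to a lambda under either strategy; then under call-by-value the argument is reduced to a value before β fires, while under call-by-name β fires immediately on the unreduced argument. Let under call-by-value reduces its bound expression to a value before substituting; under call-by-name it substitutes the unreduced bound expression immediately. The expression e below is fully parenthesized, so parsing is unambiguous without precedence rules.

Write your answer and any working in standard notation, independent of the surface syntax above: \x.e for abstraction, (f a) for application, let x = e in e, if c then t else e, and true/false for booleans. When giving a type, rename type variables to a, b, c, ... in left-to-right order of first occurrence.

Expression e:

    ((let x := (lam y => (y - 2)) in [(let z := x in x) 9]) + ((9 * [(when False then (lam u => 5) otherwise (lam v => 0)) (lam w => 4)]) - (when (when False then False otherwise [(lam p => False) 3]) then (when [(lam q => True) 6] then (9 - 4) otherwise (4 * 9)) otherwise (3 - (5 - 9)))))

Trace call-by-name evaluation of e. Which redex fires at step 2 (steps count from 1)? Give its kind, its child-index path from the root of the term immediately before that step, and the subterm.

Working:
step 0: ((let x = (\y.(y - 2)) in ((let z = x in x) 9)) + ((9 * ((if false then (\u.5) else (\v.0)) (\w.4))) - (if (if false then false else ((\p.false) 3)) then (if ((\q.true) 6) then (9 - 4) else (4 * 9)) else (3 - (5 - 9)))))
step 1: [let@0] (((let z = (\y.(y - 2)) in (\y.(y - 2))) 9) + ((9 * ((if false then (\u.5) else (\v.0)) (\w.4))) - (if (if false then false else ((\p.false) 3)) then (if ((\q.true) 6) then (9 - 4) else (4 * 9)) else (3 - (5 - 9)))))
step 2: [let@0.0] (((\y.(y - 2)) 9) + ((9 * ((if false then (\u.5) else (\v.0)) (\w.4))) - (if (if false then false else ((\p.false) 3)) then (if ((\q.true) 6) then (9 - 4) else (4 * 9)) else (3 - (5 - 9)))))

Answer: let at 0.0 : (let z = (\y.(y - 2)) in (\y.(y - 2)))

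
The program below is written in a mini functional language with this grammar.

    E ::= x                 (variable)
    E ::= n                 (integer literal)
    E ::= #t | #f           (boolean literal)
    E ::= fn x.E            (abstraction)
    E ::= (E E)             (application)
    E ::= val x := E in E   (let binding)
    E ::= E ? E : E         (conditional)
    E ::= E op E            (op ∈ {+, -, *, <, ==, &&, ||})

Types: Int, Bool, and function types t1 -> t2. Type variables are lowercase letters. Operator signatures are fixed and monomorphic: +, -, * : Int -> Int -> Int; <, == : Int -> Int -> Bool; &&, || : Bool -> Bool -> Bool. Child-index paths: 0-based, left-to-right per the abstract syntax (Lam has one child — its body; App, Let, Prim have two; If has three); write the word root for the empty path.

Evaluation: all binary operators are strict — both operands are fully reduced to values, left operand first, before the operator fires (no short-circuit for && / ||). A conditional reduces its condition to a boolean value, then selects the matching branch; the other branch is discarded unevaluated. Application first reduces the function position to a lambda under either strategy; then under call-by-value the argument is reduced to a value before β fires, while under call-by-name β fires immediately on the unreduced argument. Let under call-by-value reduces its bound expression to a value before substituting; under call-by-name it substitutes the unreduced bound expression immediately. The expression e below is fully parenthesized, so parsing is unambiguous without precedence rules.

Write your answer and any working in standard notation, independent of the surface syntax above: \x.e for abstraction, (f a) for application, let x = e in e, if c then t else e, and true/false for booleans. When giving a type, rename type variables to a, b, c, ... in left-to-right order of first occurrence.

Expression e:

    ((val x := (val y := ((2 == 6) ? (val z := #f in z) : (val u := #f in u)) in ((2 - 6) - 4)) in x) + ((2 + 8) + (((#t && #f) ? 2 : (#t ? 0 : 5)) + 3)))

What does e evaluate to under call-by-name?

Working:
step 0: ((let x = (let y = (if (2 == 6) then (let z = false in z) else (let u = false in u)) in ((2 - 6) - 4)) in x) + ((2 + 8) + ((if (true && false) then 2 else (if true then 0 else 5)) + 3)))
step 1: [let@0] ((let y = (if (2 == 6) then (let z = false in z) else (let u = false in u)) in ((2 - 6) - 4)) + ((2 + 8) + ((if (true && false) then 2 else (if true then 0 else 5)) + 3)))
step 2: [let@0] (((2 - 6) - 4) + ((2 + 8) + ((if (true && false) then 2 else (if true then 0 else 5)) + 3)))
step 3: [delta@0.0] ((-4 - 4) + ((2 + 8) + ((if (true && false) then 2 else (if true then 0 else 5)) + 3)))
step 4: [delta@0] (-8 + ((2 + 8) + ((if (true && false) then 2 else (if true then 0 else 5)) + 3)))
step 5: [delta@1.0] (-8 + (10 + ((if (true && false) then 2 else (if true then 0 else 5)) + 3)))
step 6: [delta@1.1.0.0] (-8 + (10 + ((if false then 2 else (if true then 0 else 5)) + 3)))
step 7: [if@1.1.0] (-8 + (10 + ((if true then 0 else 5) + 3)))
step 8: [if@1.1.0] (-8 + (10 + (0 + 3)))
step 9: [delta@1.1] (-8 + (10 + 3))
step 10: [delta@1] (-8 + 13)
step 11: [delta@root] 5

Answer: 5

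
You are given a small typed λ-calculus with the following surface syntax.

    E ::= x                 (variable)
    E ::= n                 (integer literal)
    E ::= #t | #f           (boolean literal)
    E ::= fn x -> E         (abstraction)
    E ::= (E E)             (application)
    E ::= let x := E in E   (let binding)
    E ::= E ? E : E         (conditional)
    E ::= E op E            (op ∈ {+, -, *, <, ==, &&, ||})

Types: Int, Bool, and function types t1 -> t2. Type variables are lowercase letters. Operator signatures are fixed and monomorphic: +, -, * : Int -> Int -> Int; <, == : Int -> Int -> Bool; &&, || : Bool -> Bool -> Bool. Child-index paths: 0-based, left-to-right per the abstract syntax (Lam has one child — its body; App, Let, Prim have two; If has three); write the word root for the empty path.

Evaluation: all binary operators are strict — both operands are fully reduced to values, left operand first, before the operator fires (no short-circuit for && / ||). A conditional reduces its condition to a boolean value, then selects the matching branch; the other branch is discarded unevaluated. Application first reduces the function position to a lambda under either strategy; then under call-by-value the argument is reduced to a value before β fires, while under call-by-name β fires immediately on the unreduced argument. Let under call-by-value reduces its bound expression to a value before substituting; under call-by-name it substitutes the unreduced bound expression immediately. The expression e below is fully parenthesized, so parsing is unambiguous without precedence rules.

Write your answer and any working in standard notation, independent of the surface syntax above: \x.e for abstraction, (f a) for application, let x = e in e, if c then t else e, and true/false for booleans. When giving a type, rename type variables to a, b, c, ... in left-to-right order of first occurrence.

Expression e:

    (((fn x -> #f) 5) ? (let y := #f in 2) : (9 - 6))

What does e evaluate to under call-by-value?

Derivation:
step 0: (if ((\x.false) 5) then (let y = false in 2) else (9 - 6))
step 1: [beta@0] (if false then (let y = false in 2) else (9 - 6))
step 2: [if@root] (9 - 6)
step 3: [delta@root] 3

Answer: 3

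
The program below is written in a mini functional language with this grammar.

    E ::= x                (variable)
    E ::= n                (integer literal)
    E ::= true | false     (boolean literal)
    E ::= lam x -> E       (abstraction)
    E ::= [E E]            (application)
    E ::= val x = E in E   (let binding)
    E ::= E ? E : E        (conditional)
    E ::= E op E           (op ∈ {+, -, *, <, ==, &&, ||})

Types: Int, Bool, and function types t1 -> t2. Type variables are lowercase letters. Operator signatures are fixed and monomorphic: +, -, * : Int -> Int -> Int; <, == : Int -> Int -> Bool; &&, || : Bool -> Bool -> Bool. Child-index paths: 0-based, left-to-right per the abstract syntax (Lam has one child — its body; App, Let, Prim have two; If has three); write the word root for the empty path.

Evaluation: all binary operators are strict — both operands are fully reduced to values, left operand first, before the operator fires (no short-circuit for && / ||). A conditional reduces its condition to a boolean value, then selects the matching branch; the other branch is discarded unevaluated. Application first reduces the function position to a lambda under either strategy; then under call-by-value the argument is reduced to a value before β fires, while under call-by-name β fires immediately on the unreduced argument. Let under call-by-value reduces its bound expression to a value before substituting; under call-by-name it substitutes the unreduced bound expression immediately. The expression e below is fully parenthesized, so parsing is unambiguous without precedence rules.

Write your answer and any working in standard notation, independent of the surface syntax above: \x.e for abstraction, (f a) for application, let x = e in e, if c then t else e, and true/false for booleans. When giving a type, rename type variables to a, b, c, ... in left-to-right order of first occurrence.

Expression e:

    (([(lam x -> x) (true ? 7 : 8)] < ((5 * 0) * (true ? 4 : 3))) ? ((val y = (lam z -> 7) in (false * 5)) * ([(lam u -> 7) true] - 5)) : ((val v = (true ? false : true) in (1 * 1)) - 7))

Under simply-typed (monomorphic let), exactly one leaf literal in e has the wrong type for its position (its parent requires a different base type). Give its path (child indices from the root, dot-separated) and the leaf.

Working:
x : a
\x._ : a -> a
  unify Bool ~ Bool
  unify Int ~ Int
  unify a -> a ~ Int -> b
  unify a ~ Int
  unify Int ~ b
_ _ : Int
  unify Int ~ Int
  unify Int ~ Int
  unify Int ~ Int
  unify Int ~ Int
  unify Bool ~ Bool
  unify Int ~ Int
  unify Int ~ Int
  unify Int ~ Int
  unify Bool ~ Bool
\z._ : c -> Int
let y : c -> Int
  unify Bool ~ Int
  FAIL: mismatch Bool ~ Int

Answer: 1.0.1.0 : false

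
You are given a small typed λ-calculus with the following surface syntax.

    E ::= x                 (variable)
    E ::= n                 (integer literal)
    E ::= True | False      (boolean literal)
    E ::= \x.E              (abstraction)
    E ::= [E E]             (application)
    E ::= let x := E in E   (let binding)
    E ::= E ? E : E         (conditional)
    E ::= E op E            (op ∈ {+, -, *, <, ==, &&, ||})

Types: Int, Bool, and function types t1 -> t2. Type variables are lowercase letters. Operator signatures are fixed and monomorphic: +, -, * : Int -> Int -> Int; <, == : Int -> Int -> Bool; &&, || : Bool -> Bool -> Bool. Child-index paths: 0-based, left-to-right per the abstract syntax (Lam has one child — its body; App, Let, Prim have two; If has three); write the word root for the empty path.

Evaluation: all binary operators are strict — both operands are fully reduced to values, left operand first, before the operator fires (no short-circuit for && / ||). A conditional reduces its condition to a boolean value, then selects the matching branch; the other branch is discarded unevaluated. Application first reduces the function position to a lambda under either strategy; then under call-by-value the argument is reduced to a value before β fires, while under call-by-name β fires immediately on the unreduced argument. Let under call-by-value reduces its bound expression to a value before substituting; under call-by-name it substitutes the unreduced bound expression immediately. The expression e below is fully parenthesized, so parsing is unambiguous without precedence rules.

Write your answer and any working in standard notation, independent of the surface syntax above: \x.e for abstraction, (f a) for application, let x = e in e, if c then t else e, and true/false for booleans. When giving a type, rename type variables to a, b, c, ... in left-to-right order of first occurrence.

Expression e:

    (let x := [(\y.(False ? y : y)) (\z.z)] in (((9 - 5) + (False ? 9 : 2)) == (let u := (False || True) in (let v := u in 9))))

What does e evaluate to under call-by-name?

Answer: false

Working:
step 0: (let x = ((\y.(if false then y else y)) (\z.z)) in (((9 - 5) + (if false then 9 else 2)) == (let u = (false || true) in (let v = u in 9))))
step 1: [let@root] (((9 - 5) + (if false then 9 else 2)) == (let u = (false || true) in (let v = u in 9)))
step 2: [delta@0.0] ((4 + (if false then 9 else 2)) == (let u = (false || true) in (let v = u in 9)))
step 3: [if@0.1] ((4 + 2) == (let u = (false || true) in (let v = u in 9)))
step 4: [delta@0] (6 == (let u = (false || true) in (let v = u in 9)))
step 5: [let@1] (6 == (let v = (false || true) in 9))
step 6: [let@1] (6 == 9)
step 7: [delta@root] false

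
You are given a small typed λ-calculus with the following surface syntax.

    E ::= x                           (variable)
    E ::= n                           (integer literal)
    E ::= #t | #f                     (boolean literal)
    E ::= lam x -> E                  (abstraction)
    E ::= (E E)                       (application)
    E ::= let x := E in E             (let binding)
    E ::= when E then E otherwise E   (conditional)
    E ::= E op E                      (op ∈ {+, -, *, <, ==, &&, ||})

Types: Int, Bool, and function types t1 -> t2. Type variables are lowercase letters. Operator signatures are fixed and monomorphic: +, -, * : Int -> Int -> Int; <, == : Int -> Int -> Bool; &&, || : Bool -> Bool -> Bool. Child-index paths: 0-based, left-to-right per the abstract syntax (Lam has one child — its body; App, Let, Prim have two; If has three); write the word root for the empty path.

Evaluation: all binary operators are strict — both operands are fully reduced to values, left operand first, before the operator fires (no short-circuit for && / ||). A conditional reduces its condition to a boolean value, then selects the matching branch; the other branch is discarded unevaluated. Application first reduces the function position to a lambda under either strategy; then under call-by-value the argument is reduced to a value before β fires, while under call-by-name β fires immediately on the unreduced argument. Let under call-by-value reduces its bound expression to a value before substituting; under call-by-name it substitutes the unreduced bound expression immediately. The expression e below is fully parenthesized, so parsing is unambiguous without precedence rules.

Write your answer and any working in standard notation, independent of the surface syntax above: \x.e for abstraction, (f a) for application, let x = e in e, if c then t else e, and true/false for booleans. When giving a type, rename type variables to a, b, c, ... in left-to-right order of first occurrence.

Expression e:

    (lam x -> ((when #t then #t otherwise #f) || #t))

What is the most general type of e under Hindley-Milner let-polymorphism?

Derivation:
  unify Bool ~ Bool
  unify Bool ~ Bool
  unify Bool ~ Bool
  unify Bool ~ Bool
\x._ : a -> Bool

Answer: a -> Bool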